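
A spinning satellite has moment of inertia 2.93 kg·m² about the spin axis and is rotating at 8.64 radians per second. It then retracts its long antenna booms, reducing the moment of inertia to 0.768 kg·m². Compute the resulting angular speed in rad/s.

No external torque acts about the spin axis, so angular momentum is conserved.
ω₂ = I₁ω₁ / I₂ = (2.930)(8.64 rad/s) / (0.7680) = 32.96 rad/s.

ω₂ ≈ 33.0 rad/s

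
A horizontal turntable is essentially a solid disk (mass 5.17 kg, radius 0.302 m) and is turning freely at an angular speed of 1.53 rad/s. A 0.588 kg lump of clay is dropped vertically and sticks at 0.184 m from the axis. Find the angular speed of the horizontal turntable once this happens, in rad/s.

ω_f ≈ 1.41 rad/s

No external torque acts about the axis; L_before = L_after.
I_p = ½(5.17)(0.302)² = 0.2358 kg·m².
Added inertia Σmr² = (0.588)(0.184)² = 0.01991 kg·m²; I_f = 0.2358 + 0.01991 = 0.2557 kg·m².
ω_f = I_p ω_i / I_f = (0.2358)(1.53) / 0.2557 = 1.411 rad/s.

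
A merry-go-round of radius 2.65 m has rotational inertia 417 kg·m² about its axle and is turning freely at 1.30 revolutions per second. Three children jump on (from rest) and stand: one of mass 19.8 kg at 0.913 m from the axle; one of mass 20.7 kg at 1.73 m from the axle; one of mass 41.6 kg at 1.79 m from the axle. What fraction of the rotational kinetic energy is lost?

The added mass arrives with no angular momentum about the axle, and any external torque about the axle is negligible, so the system's angular momentum is conserved.
Added inertia Σmr² = (19.8)(0.913)² + (20.7)(1.73)² + (41.6)(1.79)² = 211.7 kg·m²; I_f = 417.0 + 211.7 = 628.7 kg·m².
ω_f = I_p ω_i / I_f = (417.0)(1.30) / 628.7 = 0.8622 rev/s.
KE_i = ½(417.0)(8.168 rad/s)² = 13910 J; KE_f = ½(628.7)(5.417)² = 9226 J.
Fraction lost = 0.3368.

fraction ≈ 0.337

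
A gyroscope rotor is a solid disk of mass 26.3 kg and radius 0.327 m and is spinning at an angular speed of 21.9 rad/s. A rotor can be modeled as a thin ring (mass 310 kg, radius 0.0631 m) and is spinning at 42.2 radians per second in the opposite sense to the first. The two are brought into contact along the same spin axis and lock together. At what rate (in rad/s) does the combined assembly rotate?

|ω_f| ≈ 8.06 rad/s

The coupling torques are internal; angular momentum about the shared axis is conserved.
Moments of inertia: I_A = ½(26.3)(0.327)² = 1.406 kg·m²; I_B = (310)(0.0631)² = 1.234 kg·m².
Taking A's sense as positive: L = (1.406)(21.9) − (1.234)(42.2) = -21.29 kg·m²·rad/s.
Combined I = 1.406 + 1.234 = 2.640 kg·m².
ω_f = L / I = -21.29 / 2.640 = -8.064 rad/s.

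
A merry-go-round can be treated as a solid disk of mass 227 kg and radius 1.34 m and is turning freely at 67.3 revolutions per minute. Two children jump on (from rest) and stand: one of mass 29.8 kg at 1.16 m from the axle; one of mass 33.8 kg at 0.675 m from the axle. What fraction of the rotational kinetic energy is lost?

No external torque acts about the axle; L_before = L_after.
I_p = ½(227)(1.34)² = 203.8 kg·m².
Added inertia Σmr² = (29.8)(1.16)² + (33.8)(0.675)² = 55.50 kg·m²; I_f = 203.8 + 55.50 = 259.3 kg·m².
ω_f = I_p ω_i / I_f = (203.8)(67.3) / 259.3 = 52.90 rpm.
KE_i = ½(203.8)(7.048 rad/s)² = 5061 J; KE_f = ½(259.3)(5.539)² = 3978 J.
Fraction lost = 0.2140.

fraction ≈ 0.214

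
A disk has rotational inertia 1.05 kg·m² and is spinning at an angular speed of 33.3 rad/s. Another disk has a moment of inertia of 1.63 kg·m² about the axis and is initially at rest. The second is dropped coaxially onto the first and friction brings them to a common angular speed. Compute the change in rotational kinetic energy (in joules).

ΔKE ≈ -354 J

The coupling torques are internal; angular momentum about the shared axis is conserved.
Taking A's sense as positive: L = (1.050)(33.3) = 34.96 kg·m²·rad/s.
Combined I = 1.050 + 1.630 = 2.680 kg·m².
ω_f = L / I = 34.96 / 2.680 = 13.05 rad/s.
KE_i = ½ΣIω² = 582.2 J; KE_f = ½(2.680)(13.05)² = 228.1 J.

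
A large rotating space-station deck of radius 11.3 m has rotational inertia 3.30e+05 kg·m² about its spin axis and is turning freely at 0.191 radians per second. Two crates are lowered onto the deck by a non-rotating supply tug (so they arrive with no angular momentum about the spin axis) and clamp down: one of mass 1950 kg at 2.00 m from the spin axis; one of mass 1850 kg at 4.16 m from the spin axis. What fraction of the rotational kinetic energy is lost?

No external torque acts about the spin axis; L_before = L_after.
Added inertia Σmr² = (1950)(2.00)² + (1850)(4.16)² = 39820 kg·m²; I_f = 3.300e+05 + 39820 = 3.698e+05 kg·m².
ω_f = I_p ω_i / I_f = (3.300e+05)(0.191) / 3.698e+05 = 0.1704 rad/s.
KE_i = ½(3.300e+05)(0.1910 rad/s)² = 6019 J; KE_f = ½(3.698e+05)(0.1704)² = 5371 J.
Fraction lost = 0.1077.

fraction ≈ 0.108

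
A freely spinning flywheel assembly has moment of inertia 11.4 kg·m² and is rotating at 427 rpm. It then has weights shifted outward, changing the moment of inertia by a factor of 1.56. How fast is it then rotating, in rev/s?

ω₂ ≈ 4.56 rev/s

With no external torque about the axis, L is conserved: I₁ω₁ = I₂ω₂.
I₂ = 1.56 × 11.4 = 17.78 kg·m².
ω₂ = I₁ω₁ / I₂ = (11.40)(427 rpm) / (17.78) = 273.7 rpm = 4.562 rev/s.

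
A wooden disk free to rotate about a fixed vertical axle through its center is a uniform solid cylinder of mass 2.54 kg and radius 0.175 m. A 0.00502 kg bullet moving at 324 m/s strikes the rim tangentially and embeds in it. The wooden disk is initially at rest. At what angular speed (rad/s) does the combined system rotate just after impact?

The axle reaction passes through the axle and exerts no torque about it; angular momentum about the axle is conserved through the impact.
I_p = ½(2.54)(0.175)² = 0.03889 kg·m². Taking the sense of the bullet's angular momentum as positive, L_{bullet} = m v R = (0.00502)(324)(0.175) = 0.2846 kg·m²/s.
L_i = 0 + 0.2846 = 0.2846 kg·m²/s.
After sticking, I_f = I_p + m R² = 0.03889 + (0.00502)(0.175)² = 0.03905 kg·m².
ω_f = L_i / I_f = 0.2846 / 0.03905 = 7.289 rad/s.

|ω_f| ≈ 7.29 rad/s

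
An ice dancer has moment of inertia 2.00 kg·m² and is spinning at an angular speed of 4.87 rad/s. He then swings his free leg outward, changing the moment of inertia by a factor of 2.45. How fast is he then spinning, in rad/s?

ω₂ ≈ 1.99 rad/s

No external torque acts about the spin axis, so angular momentum is conserved.
I₂ = 2.45 × 2.00 = 4.900 kg·m².
ω₂ = I₁ω₁ / I₂ = (2.000)(4.87 rad/s) / (4.900) = 1.988 rad/s.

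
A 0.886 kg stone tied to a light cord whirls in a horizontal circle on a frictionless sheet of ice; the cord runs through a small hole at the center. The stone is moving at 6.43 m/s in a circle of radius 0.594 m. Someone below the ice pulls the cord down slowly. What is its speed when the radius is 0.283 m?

Central (radial) force ⇒ zero torque about the center ⇒ m v r is constant.
v₂ = v₁ r₁ / r₂ = (6.43)(0.594) / (0.283) = 13.50 m/s.

v₂ ≈ 13.5 m/s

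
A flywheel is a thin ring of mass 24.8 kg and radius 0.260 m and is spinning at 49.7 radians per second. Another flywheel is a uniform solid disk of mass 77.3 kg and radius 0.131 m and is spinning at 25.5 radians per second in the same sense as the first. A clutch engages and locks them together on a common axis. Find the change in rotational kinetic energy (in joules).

The coupling torques are internal; angular momentum about the shared axis is conserved.
Moments of inertia: I_A = (24.8)(0.260)² = 1.676 kg·m²; I_B = ½(77.3)(0.131)² = 0.6633 kg·m².
Taking A's sense as positive: L = (1.676)(49.7) + (0.6633)(25.5) = 100.2 kg·m²·rad/s.
Combined I = 1.676 + 0.6633 = 2.340 kg·m².
ω_f = L / I = 100.2 / 2.340 = 42.84 rad/s.
KE_i = ½ΣIω² = 2286 J; KE_f = ½(2.340)(42.84)² = 2147 J.

ΔKE ≈ -139 J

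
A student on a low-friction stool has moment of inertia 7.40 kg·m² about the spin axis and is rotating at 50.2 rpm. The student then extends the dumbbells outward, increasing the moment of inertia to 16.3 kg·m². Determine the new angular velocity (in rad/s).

No external torque acts about the spin axis, so angular momentum is conserved.
ω₂ = I₁ω₁ / I₂ = (7.400)(50.2 rpm) / (16.30) = 22.79 rpm = 2.387 rad/s.

ω₂ ≈ 2.39 rad/s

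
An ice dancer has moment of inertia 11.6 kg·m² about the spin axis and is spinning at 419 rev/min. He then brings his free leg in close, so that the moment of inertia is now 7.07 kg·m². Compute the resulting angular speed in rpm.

With no external torque about the axis, L is conserved: I₁ω₁ = I₂ω₂.
ω₂ = I₁ω₁ / I₂ = (11.60)(419 rpm) / (7.070) = 687.5 rpm.

ω₂ ≈ 687 rpm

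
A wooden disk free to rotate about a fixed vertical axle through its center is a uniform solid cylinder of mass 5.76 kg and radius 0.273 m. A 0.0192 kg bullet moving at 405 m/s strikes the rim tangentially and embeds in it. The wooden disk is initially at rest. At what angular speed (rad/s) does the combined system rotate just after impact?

The axle reaction passes through the axle and exerts no torque about it; angular momentum about the axle is conserved through the impact.
I_p = ½(5.76)(0.273)² = 0.2146 kg·m². Taking the sense of the bullet's angular momentum as positive, L_{bullet} = m v R = (0.0192)(405)(0.273) = 2.123 kg·m²/s.
L_i = 0 + 2.123 = 2.123 kg·m²/s.
After sticking, I_f = I_p + m R² = 0.2146 + (0.0192)(0.273)² = 0.2161 kg·m².
ω_f = L_i / I_f = 2.123 / 0.2161 = 9.825 rad/s.

|ω_f| ≈ 9.82 rad/s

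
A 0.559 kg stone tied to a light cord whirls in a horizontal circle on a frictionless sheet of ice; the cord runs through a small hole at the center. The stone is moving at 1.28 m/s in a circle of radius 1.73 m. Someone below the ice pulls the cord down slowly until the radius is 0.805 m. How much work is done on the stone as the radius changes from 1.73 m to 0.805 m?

W ≈ 1.66 J

The only horizontal force on the mass is along the cord (radial), so it exerts no torque about the hole and angular momentum m v r is conserved.
v₂ = v₁ r₁ / r₂ = (1.28)(1.73) / (0.805) = 2.751 m/s.
W = ΔKE = ½m(v₂² − v₁²) = 1.657 J.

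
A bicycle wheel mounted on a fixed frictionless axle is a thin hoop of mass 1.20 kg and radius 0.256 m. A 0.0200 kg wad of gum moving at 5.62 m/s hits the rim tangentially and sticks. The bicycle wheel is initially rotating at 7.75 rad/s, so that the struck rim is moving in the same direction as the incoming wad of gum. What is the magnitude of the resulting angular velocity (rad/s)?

|ω_f| ≈ 7.98 rad/s

About the axle the impulsive forces during the collision are internal, so angular momentum about that axis is conserved.
I_p = (1.20)(0.256)² = 0.07864 kg·m². Taking the sense of the wad of gum's angular momentum as positive, L_{wad} = m v R = (0.0200)(5.62)(0.256) = 0.02877 kg·m²/s.
L_i = +I_p ω_p + m v R = +(0.07864)(7.75) + 0.02877 = 0.6383 kg·m²/s.
After sticking, I_f = I_p + m R² = 0.07864 + (0.0200)(0.256)² = 0.07995 kg·m².
ω_f = L_i / I_f = 0.6383 / 0.07995 = 7.983 rad/s.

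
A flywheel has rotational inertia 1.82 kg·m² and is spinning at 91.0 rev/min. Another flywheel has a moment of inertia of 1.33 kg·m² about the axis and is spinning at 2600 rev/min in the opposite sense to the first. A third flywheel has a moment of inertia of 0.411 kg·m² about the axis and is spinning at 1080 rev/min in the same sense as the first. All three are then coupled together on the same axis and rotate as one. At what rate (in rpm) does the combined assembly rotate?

|ω_f| ≈ 800 rpm

No external torque acts about the common axis, so total angular momentum is conserved.
Taking A's sense as positive: L = (1.820)(91.0) − (1.330)(2600) + (0.4110)(1080) = -2849 kg·m²·rpm.
Combined I = 1.820 + 1.330 + 0.4110 = 3.561 kg·m².
ω_f = L / I = -2849 / 3.561 = -799.9 rpm.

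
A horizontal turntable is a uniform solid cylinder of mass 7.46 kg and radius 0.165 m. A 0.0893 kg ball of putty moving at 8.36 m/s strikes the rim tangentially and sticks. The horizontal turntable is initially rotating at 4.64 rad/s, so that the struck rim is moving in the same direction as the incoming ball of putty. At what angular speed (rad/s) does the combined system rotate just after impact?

|ω_f| ≈ 5.72 rad/s

About the axle the impulsive forces during the collision are internal, so angular momentum about that axis is conserved.
I_p = ½(7.46)(0.165)² = 0.1015 kg·m². Taking the sense of the ball of putty's angular momentum as positive, L_{ball} = m v R = (0.0893)(8.36)(0.165) = 0.1232 kg·m²/s.
L_i = +I_p ω_p + m v R = +(0.1015)(4.64) + 0.1232 = 0.5944 kg·m²/s.
After sticking, I_f = I_p + m R² = 0.1015 + (0.0893)(0.165)² = 0.1040 kg·m².
ω_f = L_i / I_f = 0.5944 / 0.1040 = 5.716 rad/s.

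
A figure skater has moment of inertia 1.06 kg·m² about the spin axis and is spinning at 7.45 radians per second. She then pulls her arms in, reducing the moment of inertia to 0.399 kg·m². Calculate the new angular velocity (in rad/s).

With no external torque about the axis, L is conserved: I₁ω₁ = I₂ω₂.
ω₂ = I₁ω₁ / I₂ = (1.060)(7.45 rad/s) / (0.3990) = 19.79 rad/s.

ω₂ ≈ 19.8 rad/s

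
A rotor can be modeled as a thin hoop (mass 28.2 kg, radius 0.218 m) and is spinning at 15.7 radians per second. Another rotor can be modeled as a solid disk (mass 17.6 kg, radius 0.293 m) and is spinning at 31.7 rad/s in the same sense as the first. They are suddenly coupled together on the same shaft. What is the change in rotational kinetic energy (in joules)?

The coupling torques are internal; angular momentum about the shared axis is conserved.
Moments of inertia: I_A = (28.2)(0.218)² = 1.340 kg·m²; I_B = ½(17.6)(0.293)² = 0.7555 kg·m².
Taking A's sense as positive: L = (1.340)(15.7) + (0.7555)(31.7) = 44.99 kg·m²·rad/s.
Combined I = 1.340 + 0.7555 = 2.096 kg·m².
ω_f = L / I = 44.99 / 2.096 = 21.47 rad/s.
KE_i = ½ΣIω² = 544.8 J; KE_f = ½(2.096)(21.47)² = 482.9 J.

ΔKE ≈ -61.8 J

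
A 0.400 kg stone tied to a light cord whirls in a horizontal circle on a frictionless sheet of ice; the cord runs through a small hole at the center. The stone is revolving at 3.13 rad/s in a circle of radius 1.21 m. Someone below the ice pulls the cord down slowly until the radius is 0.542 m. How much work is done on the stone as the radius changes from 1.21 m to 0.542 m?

W ≈ 11.4 J

The constraining force is radial, so m r² ω about the center is conserved.
ω₂ = ω₁ (r₁/r₂)² = (3.13)(1.21/0.542)² = 15.60 rad/s.
W = ΔKE = ½m(v₂² − v₁²) = 11.43 J.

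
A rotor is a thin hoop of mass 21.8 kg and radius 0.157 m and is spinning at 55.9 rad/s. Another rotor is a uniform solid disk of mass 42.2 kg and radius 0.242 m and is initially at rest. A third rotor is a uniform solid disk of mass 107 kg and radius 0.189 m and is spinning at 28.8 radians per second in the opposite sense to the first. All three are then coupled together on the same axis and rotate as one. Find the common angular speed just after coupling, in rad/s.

No external torque acts about the common axis, so total angular momentum is conserved.
Moments of inertia: I_A = (21.8)(0.157)² = 0.5373 kg·m²; I_B = ½(42.2)(0.242)² = 1.236 kg·m²; I_C = ½(107)(0.189)² = 1.911 kg·m².
Taking A's sense as positive: L = (0.5373)(55.9) − (1.911)(28.8) = -25.00 kg·m²·rad/s.
Combined I = 0.5373 + 1.236 + 1.911 = 3.684 kg·m².
ω_f = L / I = -25.00 / 3.684 = -6.786 rad/s.

|ω_f| ≈ 6.79 rad/s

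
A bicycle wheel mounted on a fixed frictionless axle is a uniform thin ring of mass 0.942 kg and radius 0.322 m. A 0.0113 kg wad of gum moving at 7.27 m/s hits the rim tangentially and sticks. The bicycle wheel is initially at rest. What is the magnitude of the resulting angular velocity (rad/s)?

|ω_f| ≈ 0.268 rad/s

About the axle the impulsive forces during the collision are internal, so angular momentum about that axis is conserved.
I_p = (0.942)(0.322)² = 0.09767 kg·m². Taking the sense of the wad of gum's angular momentum as positive, L_{wad} = m v R = (0.0113)(7.27)(0.322) = 0.02645 kg·m²/s.
L_i = 0 + 0.02645 = 0.02645 kg·m²/s.
After sticking, I_f = I_p + m R² = 0.09767 + (0.0113)(0.322)² = 0.09884 kg·m².
ω_f = L_i / I_f = 0.02645 / 0.09884 = 0.2676 rad/s.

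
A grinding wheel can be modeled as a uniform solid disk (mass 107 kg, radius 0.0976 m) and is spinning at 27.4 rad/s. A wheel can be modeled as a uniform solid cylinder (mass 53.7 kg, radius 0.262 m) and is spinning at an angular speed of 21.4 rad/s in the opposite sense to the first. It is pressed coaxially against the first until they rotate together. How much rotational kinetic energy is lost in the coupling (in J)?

ΔKE lost ≈ 475 J

The coupling torques are internal; angular momentum about the shared axis is conserved.
Moments of inertia: I_A = ½(107)(0.0976)² = 0.5096 kg·m²; I_B = ½(53.7)(0.262)² = 1.843 kg·m².
Taking A's sense as positive: L = (0.5096)(27.4) − (1.843)(21.4) = -25.48 kg·m²·rad/s.
Combined I = 0.5096 + 1.843 = 2.353 kg·m².
ω_f = L / I = -25.48 / 2.353 = -10.83 rad/s.
KE_i = ½ΣIω² = 613.3 J; KE_f = ½(2.353)(10.83)² = 138.0 J.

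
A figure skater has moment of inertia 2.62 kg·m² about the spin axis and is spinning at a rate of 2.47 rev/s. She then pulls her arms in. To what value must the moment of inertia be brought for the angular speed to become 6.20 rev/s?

I₂ ≈ 1.04 kg·m²

With no external torque about the axis, L is conserved: I₁ω₁ = I₂ω₂.
I₂ = I₁ω₁ / ω₂ = (2.62)(2.47) / (6.20) = 1.044 kg·m².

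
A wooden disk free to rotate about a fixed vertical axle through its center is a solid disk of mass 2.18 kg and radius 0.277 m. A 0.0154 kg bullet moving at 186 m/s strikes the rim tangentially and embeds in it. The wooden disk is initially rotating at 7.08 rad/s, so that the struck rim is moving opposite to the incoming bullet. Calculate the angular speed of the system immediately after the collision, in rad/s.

The axle reaction passes through the axle and exerts no torque about it; angular momentum about the axle is conserved through the impact.
I_p = ½(2.18)(0.277)² = 0.08363 kg·m². Taking the sense of the bullet's angular momentum as positive, L_{bullet} = m v R = (0.0154)(186)(0.277) = 0.7934 kg·m²/s.
L_i = −I_p ω_p + m v R = −(0.08363)(7.08) + 0.7934 = 0.2013 kg·m²/s.
After sticking, I_f = I_p + m R² = 0.08363 + (0.0154)(0.277)² = 0.08482 kg·m².
ω_f = L_i / I_f = 0.2013 / 0.08482 = 2.373 rad/s.

|ω_f| ≈ 2.37 rad/s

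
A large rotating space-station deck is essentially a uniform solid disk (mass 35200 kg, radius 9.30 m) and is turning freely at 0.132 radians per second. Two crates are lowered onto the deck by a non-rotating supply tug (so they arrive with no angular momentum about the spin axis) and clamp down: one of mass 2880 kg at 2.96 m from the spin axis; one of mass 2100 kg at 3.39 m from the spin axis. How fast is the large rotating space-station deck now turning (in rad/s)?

The added mass arrives with no angular momentum about the spin axis, and any external torque about the spin axis is negligible, so the system's angular momentum is conserved.
I_p = ½(35200)(9.30)² = 1.522e+06 kg·m².
Added inertia Σmr² = (2880)(2.96)² + (2100)(3.39)² = 49370 kg·m²; I_f = 1.522e+06 + 49370 = 1.572e+06 kg·m².
ω_f = I_p ω_i / I_f = (1.522e+06)(0.132) / 1.572e+06 = 0.1279 rad/s.

ω_f ≈ 0.128 rad/s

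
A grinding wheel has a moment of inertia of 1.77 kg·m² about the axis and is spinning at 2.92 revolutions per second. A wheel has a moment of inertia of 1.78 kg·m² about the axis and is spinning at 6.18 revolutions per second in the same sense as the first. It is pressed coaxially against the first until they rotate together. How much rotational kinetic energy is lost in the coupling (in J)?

ΔKE lost ≈ 186 J

No external torque acts about the common axis, so total angular momentum is conserved.
Taking A's sense as positive: L = (1.770)(2.92) + (1.780)(6.18) = 16.17 kg·m²·rev/s.
Combined I = 1.770 + 1.780 = 3.550 kg·m².
ω_f = L / I = 16.17 / 3.550 = 4.555 rev/s.
KE_i = ½ΣIω² = 1640 J; KE_f = ½(3.550)(28.62)² = 1454 J.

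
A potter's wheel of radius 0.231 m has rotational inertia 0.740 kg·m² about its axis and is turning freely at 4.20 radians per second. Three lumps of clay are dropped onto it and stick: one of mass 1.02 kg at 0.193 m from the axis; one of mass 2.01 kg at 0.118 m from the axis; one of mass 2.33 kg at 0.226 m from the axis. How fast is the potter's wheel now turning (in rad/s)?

ω_f ≈ 3.36 rad/s

The added mass arrives with no angular momentum about the axis, and any external torque about the axis is negligible, so the system's angular momentum is conserved.
Added inertia Σmr² = (1.02)(0.193)² + (2.01)(0.118)² + (2.33)(0.226)² = 0.1850 kg·m²; I_f = 0.7400 + 0.1850 = 0.9250 kg·m².
ω_f = I_p ω_i / I_f = (0.7400)(4.20) / 0.9250 = 3.360 rad/s.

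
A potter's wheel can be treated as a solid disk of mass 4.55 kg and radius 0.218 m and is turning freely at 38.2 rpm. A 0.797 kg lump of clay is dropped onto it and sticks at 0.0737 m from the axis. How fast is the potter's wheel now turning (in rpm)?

No external torque acts about the axis; L_before = L_after.
I_p = ½(4.55)(0.218)² = 0.1081 kg·m².
Added inertia Σmr² = (0.797)(0.0737)² = 0.004329 kg·m²; I_f = 0.1081 + 0.004329 = 0.1124 kg·m².
ω_f = I_p ω_i / I_f = (0.1081)(38.2) / 0.1124 = 36.73 rpm.

ω_f ≈ 36.7 rpm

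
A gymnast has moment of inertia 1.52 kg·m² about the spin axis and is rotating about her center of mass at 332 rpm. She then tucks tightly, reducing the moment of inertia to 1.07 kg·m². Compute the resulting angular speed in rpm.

ω₂ ≈ 472 rpm

Angular momentum about the spin axis is conserved since the torque about it is zero.
ω₂ = I₁ω₁ / I₂ = (1.520)(332 rpm) / (1.070) = 471.6 rpm.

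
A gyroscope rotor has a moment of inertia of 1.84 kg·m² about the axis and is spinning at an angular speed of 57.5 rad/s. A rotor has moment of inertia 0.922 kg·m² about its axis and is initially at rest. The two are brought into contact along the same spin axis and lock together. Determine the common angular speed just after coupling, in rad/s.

|ω_f| ≈ 38.3 rad/s

The coupling torques are internal; angular momentum about the shared axis is conserved.
Taking A's sense as positive: L = (1.840)(57.5) = 105.8 kg·m²·rad/s.
Combined I = 1.840 + 0.9220 = 2.762 kg·m².
ω_f = L / I = 105.8 / 2.762 = 38.31 rad/s.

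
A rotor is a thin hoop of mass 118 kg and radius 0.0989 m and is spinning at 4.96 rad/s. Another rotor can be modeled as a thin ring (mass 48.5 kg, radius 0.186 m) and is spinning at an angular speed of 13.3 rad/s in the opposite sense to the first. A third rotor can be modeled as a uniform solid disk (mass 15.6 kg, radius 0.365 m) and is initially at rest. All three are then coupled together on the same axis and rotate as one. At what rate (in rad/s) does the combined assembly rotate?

|ω_f| ≈ 4.29 rad/s

The coupling torques are internal; angular momentum about the shared axis is conserved.
Moments of inertia: I_A = (118)(0.0989)² = 1.154 kg·m²; I_B = (48.5)(0.186)² = 1.678 kg·m²; I_C = ½(15.6)(0.365)² = 1.039 kg·m².
Taking A's sense as positive: L = (1.154)(4.96) − (1.678)(13.3) = -16.59 kg·m²·rad/s.
Combined I = 1.154 + 1.678 + 1.039 = 3.871 kg·m².
ω_f = L / I = -16.59 / 3.871 = -4.286 rad/s.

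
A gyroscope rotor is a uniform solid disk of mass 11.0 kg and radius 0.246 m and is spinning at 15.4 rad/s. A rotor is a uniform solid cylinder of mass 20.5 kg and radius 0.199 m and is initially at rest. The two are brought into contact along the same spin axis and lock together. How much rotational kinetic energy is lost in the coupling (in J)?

No external torque acts about the common axis, so total angular momentum is conserved.
Moments of inertia: I_A = ½(11.0)(0.246)² = 0.3328 kg·m²; I_B = ½(20.5)(0.199)² = 0.4059 kg·m².
Taking A's sense as positive: L = (0.3328)(15.4) = 5.126 kg·m²·rad/s.
Combined I = 0.3328 + 0.4059 = 0.7387 kg·m².
ω_f = L / I = 5.126 / 0.7387 = 6.938 rad/s.
KE_i = ½ΣIω² = 39.47 J; KE_f = ½(0.7387)(6.938)² = 17.78 J.

ΔKE lost ≈ 21.7 J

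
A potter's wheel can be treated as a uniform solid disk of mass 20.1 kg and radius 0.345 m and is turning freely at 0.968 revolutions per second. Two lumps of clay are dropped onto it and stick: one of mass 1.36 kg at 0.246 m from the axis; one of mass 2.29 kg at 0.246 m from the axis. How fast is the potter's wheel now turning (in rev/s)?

No external torque acts about the axis; L_before = L_after.
I_p = ½(20.1)(0.345)² = 1.196 kg·m².
Added inertia Σmr² = (1.36)(0.246)² + (2.29)(0.246)² = 0.2209 kg·m²; I_f = 1.196 + 0.2209 = 1.417 kg·m².
ω_f = I_p ω_i / I_f = (1.196)(0.968) / 1.417 = 0.8171 rev/s.

ω_f ≈ 0.817 rev/s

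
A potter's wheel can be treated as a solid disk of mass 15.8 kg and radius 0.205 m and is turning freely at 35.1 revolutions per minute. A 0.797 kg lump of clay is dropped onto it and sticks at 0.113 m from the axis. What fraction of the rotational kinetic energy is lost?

No external torque acts about the axis; L_before = L_after.
I_p = ½(15.8)(0.205)² = 0.3320 kg·m².
Added inertia Σmr² = (0.797)(0.113)² = 0.01018 kg·m²; I_f = 0.3320 + 0.01018 = 0.3422 kg·m².
ω_f = I_p ω_i / I_f = (0.3320)(35.1) / 0.3422 = 34.06 rpm.
KE_i = ½(0.3320)(3.676 rad/s)² = 2.243 J; KE_f = ½(0.3422)(3.566)² = 2.176 J.
Fraction lost = 0.02974.

fraction ≈ 0.0297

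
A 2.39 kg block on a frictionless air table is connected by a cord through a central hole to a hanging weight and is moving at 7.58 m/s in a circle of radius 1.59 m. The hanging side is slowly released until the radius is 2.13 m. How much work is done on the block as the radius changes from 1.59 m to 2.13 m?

Central (radial) force ⇒ zero torque about the center ⇒ m v r is constant.
v₂ = v₁ r₁ / r₂ = (7.58)(1.59) / (2.13) = 5.658 m/s.
W = ΔKE = ½m(v₂² − v₁²) = -30.40 J.

W ≈ -30.4 J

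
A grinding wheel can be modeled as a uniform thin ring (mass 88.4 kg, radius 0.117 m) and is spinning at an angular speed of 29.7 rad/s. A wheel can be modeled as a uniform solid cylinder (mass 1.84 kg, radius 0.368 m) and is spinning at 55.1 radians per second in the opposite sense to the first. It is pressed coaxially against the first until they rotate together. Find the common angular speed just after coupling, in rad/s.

The coupling torques are internal; angular momentum about the shared axis is conserved.
Moments of inertia: I_A = (88.4)(0.117)² = 1.210 kg·m²; I_B = ½(1.84)(0.368)² = 0.1246 kg·m².
Taking A's sense as positive: L = (1.210)(29.7) − (0.1246)(55.1) = 29.08 kg·m²·rad/s.
Combined I = 1.210 + 0.1246 = 1.335 kg·m².
ω_f = L / I = 29.08 / 1.335 = 21.78 rad/s.

|ω_f| ≈ 21.8 rad/s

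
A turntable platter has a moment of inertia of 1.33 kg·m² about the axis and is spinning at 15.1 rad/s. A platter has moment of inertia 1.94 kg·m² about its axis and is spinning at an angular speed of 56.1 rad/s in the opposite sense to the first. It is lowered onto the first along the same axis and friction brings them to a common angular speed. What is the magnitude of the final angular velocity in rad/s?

The coupling torques are internal; angular momentum about the shared axis is conserved.
Taking A's sense as positive: L = (1.330)(15.1) − (1.940)(56.1) = -88.75 kg·m²·rad/s.
Combined I = 1.330 + 1.940 = 3.270 kg·m².
ω_f = L / I = -88.75 / 3.270 = -27.14 rad/s.

|ω_f| ≈ 27.1 rad/s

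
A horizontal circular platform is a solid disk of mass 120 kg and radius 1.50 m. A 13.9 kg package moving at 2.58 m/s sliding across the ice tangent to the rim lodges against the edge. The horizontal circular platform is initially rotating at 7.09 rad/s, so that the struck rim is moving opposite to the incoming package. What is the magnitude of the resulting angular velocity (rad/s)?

The axle reaction passes through the central axle and exerts no torque about it; angular momentum about the central axle is conserved through the impact.
I_p = ½(120)(1.50)² = 135.0 kg·m². Taking the sense of the package's angular momentum as positive, L_{package} = m v R = (13.9)(2.58)(1.50) = 53.79 kg·m²/s.
L_i = −I_p ω_p + m v R = −(135.0)(7.09) + 53.79 = -903.4 kg·m²/s.
After sticking, I_f = I_p + m R² = 135.0 + (13.9)(1.50)² = 166.3 kg·m².
ω_f = L_i / I_f = -903.4 / 166.3 = -5.433 rad/s.

|ω_f| ≈ 5.43 rad/s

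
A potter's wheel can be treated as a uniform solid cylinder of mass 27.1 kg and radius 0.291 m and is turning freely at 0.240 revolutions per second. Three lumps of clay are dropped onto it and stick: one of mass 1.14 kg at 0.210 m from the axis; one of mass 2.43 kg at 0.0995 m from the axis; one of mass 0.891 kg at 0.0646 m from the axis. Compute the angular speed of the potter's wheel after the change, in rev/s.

ω_f ≈ 0.225 rev/s

The added mass arrives with no angular momentum about the axis, and any external torque about the axis is negligible, so the system's angular momentum is conserved.
I_p = ½(27.1)(0.291)² = 1.147 kg·m².
Added inertia Σmr² = (1.14)(0.210)² + (2.43)(0.0995)² + (0.891)(0.0646)² = 0.07805 kg·m²; I_f = 1.147 + 0.07805 = 1.225 kg·m².
ω_f = I_p ω_i / I_f = (1.147)(0.240) / 1.225 = 0.2247 rev/s.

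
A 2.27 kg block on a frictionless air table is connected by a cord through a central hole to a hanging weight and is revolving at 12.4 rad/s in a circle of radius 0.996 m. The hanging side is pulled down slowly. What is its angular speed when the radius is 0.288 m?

No torque about the axis ⇒ m r₁² ω₁ = m r₂² ω₂.
ω₂ = ω₁ (r₁/r₂)² = (12.4)(0.996/0.288)² = 148.3 rad/s.

ω₂ ≈ 148 rad/s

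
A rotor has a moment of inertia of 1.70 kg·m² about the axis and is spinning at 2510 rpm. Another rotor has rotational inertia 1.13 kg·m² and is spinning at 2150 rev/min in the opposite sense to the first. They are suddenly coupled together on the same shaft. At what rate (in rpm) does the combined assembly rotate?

The coupling torques are internal; angular momentum about the shared axis is conserved.
Taking A's sense as positive: L = (1.700)(2510) − (1.130)(2150) = 1837 kg·m²·rpm.
Combined I = 1.700 + 1.130 = 2.830 kg·m².
ω_f = L / I = 1837 / 2.830 = 649.3 rpm.

|ω_f| ≈ 649 rpm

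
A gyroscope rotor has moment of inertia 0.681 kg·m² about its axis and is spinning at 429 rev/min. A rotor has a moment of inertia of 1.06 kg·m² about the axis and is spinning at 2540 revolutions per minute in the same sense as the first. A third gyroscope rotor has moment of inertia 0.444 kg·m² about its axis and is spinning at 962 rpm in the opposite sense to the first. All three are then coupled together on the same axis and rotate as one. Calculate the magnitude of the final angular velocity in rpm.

|ω_f| ≈ 1170 rpm

The coupling torques are internal; angular momentum about the shared axis is conserved.
Taking A's sense as positive: L = (0.6810)(429) + (1.060)(2540) − (0.4440)(962) = 2557 kg·m²·rpm.
Combined I = 0.6810 + 1.060 + 0.4440 = 2.185 kg·m².
ω_f = L / I = 2557 / 2.185 = 1170 rpm.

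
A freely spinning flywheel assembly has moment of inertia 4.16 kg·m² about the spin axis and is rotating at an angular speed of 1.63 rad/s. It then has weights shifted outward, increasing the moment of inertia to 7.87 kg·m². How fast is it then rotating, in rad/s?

Angular momentum about the spin axis is conserved since the torque about it is zero.
ω₂ = I₁ω₁ / I₂ = (4.160)(1.63 rad/s) / (7.870) = 0.8616 rad/s.

ω₂ ≈ 0.862 rad/s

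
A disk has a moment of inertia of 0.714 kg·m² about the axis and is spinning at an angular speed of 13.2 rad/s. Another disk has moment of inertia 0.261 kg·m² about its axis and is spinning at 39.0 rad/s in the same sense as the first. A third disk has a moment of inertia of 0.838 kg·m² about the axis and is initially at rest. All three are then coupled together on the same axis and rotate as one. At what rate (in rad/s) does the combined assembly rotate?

|ω_f| ≈ 10.8 rad/s

The coupling torques are internal; angular momentum about the shared axis is conserved.
Taking A's sense as positive: L = (0.7140)(13.2) + (0.2610)(39.0) = 19.60 kg·m²·rad/s.
Combined I = 0.7140 + 0.2610 + 0.8380 = 1.813 kg·m².
ω_f = L / I = 19.60 / 1.813 = 10.81 rad/s.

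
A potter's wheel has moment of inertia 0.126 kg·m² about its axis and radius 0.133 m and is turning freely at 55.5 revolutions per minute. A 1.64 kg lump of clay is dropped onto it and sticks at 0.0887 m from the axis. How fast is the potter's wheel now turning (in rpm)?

The added mass arrives with no angular momentum about the axis, and any external torque about the axis is negligible, so the system's angular momentum is conserved.
Added inertia Σmr² = (1.64)(0.0887)² = 0.01290 kg·m²; I_f = 0.1260 + 0.01290 = 0.1389 kg·m².
ω_f = I_p ω_i / I_f = (0.1260)(55.5) / 0.1389 = 50.34 rpm.

ω_f ≈ 50.3 rpm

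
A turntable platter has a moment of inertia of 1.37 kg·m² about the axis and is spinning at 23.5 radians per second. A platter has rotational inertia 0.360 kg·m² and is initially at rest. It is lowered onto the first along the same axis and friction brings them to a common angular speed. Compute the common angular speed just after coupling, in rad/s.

No external torque acts about the common axis, so total angular momentum is conserved.
Taking A's sense as positive: L = (1.370)(23.5) = 32.20 kg·m²·rad/s.
Combined I = 1.370 + 0.3600 = 1.730 kg·m².
ω_f = L / I = 32.20 / 1.730 = 18.61 rad/s.

|ω_f| ≈ 18.6 rad/s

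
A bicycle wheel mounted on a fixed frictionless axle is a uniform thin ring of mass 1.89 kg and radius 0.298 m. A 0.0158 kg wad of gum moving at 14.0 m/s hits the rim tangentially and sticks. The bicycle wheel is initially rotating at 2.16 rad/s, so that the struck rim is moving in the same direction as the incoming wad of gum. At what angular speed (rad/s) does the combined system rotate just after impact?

The axle reaction passes through the axle and exerts no torque about it; angular momentum about the axle is conserved through the impact.
I_p = (1.89)(0.298)² = 0.1678 kg·m². Taking the sense of the wad of gum's angular momentum as positive, L_{wad} = m v R = (0.0158)(14.0)(0.298) = 0.06592 kg·m²/s.
L_i = +I_p ω_p + m v R = +(0.1678)(2.16) + 0.06592 = 0.4285 kg·m²/s.
After sticking, I_f = I_p + m R² = 0.1678 + (0.0158)(0.298)² = 0.1692 kg·m².
ω_f = L_i / I_f = 0.4285 / 0.1692 = 2.532 rad/s.

|ω_f| ≈ 2.53 rad/s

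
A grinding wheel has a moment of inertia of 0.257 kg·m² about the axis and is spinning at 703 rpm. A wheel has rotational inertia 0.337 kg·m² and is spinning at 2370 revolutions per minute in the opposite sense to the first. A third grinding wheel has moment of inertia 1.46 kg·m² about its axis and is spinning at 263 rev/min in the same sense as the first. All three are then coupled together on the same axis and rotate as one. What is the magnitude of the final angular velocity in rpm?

|ω_f| ≈ 114 rpm

No external torque acts about the common axis, so total angular momentum is conserved.
Taking A's sense as positive: L = (0.2570)(703) − (0.3370)(2370) + (1.460)(263) = -234.0 kg·m²·rpm.
Combined I = 0.2570 + 0.3370 + 1.460 = 2.054 kg·m².
ω_f = L / I = -234.0 / 2.054 = -113.9 rpm.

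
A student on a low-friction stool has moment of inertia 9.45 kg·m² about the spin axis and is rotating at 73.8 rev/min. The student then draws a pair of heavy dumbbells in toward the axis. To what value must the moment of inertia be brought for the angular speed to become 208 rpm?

I₂ ≈ 3.35 kg·m²

No external torque acts about the spin axis, so angular momentum is conserved.
I₂ = I₁ω₁ / ω₂ = (9.45)(73.8) / (208) = 3.353 kg·m².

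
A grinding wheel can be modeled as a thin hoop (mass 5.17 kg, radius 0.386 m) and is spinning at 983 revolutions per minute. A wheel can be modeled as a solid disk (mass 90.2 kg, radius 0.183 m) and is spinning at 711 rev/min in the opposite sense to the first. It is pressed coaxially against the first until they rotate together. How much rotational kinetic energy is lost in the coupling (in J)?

The coupling torques are internal; angular momentum about the shared axis is conserved.
Moments of inertia: I_A = (5.17)(0.386)² = 0.7703 kg·m²; I_B = ½(90.2)(0.183)² = 1.510 kg·m².
Taking A's sense as positive: L = (0.7703)(983) − (1.510)(711) = -316.6 kg·m²·rpm.
Combined I = 0.7703 + 1.510 = 2.281 kg·m².
ω_f = L / I = -316.6 / 2.281 = -138.8 rpm.
KE_i = ½ΣIω² = 8268 J; KE_f = ½(2.281)(14.54)² = 241.1 J.

ΔKE lost ≈ 8030 J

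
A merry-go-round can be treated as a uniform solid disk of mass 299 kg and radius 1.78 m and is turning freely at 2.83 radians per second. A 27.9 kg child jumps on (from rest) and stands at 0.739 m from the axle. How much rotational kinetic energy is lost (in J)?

No external torque acts about the axle; L_before = L_after.
I_p = ½(299)(1.78)² = 473.7 kg·m².
Added inertia Σmr² = (27.9)(0.739)² = 15.24 kg·m²; I_f = 473.7 + 15.24 = 488.9 kg·m².
ω_f = I_p ω_i / I_f = (473.7)(2.83) / 488.9 = 2.742 rad/s.
KE_i = ½(473.7)(2.830 rad/s)² = 1897 J; KE_f = ½(488.9)(2.742)² = 1838 J.

energy lost ≈ 59.1 J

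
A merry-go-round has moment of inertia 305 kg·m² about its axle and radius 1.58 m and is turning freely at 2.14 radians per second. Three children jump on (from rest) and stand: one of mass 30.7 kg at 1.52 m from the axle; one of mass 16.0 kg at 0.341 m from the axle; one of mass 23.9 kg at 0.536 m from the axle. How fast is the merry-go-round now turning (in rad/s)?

No external torque acts about the axle; L_before = L_after.
Added inertia Σmr² = (30.7)(1.52)² + (16.0)(0.341)² + (23.9)(0.536)² = 79.66 kg·m²; I_f = 305.0 + 79.66 = 384.7 kg·m².
ω_f = I_p ω_i / I_f = (305.0)(2.14) / 384.7 = 1.697 rad/s.

ω_f ≈ 1.70 rad/s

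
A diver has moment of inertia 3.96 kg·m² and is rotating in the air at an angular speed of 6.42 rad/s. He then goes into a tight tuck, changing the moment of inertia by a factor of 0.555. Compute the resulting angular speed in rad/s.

ω₂ ≈ 11.6 rad/s

Angular momentum about the spin axis is conserved since the torque about it is zero.
I₂ = 0.555 × 3.96 = 2.198 kg·m².
ω₂ = I₁ω₁ / I₂ = (3.960)(6.42 rad/s) / (2.198) = 11.57 rad/s.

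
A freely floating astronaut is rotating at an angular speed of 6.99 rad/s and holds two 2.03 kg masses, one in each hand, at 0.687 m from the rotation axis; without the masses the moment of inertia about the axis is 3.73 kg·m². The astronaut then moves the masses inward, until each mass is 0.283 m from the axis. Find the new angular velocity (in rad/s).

ω₂ ≈ 9.73 rad/s

Angular momentum about the spin axis is conserved since the torque about it is zero.
I₁ = 3.73 + 2(2.03)(0.687)² = 5.646 kg·m²; I₂ = 3.73 + 2(2.03)(0.283)² = 4.055 kg·m².
ω₂ = I₁ω₁ / I₂ = (5.646)(6.99 rad/s) / (4.055) = 9.733 rad/s.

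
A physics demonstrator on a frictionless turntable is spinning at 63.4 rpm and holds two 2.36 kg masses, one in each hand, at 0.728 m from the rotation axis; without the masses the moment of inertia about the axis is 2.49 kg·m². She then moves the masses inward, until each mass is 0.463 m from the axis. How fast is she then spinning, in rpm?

ω₂ ≈ 90.4 rpm

With no external torque about the axis, L is conserved: I₁ω₁ = I₂ω₂.
I₁ = 2.49 + 2(2.36)(0.728)² = 4.992 kg·m²; I₂ = 2.49 + 2(2.36)(0.463)² = 3.502 kg·m².
ω₂ = I₁ω₁ / I₂ = (4.992)(63.4 rpm) / (3.502) = 90.37 rpm.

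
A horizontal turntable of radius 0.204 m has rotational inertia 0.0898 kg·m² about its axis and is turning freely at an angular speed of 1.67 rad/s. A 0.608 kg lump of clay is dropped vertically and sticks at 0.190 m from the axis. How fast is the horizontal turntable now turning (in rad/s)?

No external torque acts about the axis; L_before = L_after.
Added inertia Σmr² = (0.608)(0.190)² = 0.02195 kg·m²; I_f = 0.08980 + 0.02195 = 0.1117 kg·m².
ω_f = I_p ω_i / I_f = (0.08980)(1.67) / 0.1117 = 1.342 rad/s.

ω_f ≈ 1.34 rad/s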